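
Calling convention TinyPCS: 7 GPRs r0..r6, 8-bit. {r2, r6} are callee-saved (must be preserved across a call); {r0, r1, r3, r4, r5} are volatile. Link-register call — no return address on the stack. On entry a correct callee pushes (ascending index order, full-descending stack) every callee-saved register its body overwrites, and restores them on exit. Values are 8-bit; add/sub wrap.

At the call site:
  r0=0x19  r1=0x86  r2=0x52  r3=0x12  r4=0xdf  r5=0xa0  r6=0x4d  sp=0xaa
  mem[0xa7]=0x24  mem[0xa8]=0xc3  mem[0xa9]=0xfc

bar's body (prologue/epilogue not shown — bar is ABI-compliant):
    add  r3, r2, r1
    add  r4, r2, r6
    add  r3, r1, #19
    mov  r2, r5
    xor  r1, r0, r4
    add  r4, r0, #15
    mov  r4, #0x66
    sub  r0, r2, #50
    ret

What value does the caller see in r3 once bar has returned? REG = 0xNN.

REG = 0x99

prologue: push r2 -> mem[0xa9]=0x52, sp=0xa9
body[0] add  r3, r2, r1 -> r3=0xd8
body[1] add  r4, r2, r6 -> r4=0x9f
body[2] add  r3, r1, #19 -> r3=0x99
body[3] mov  r2, r5 -> r2=0xa0
body[4] xor  r1, r0, r4 -> r1=0x86
body[5] add  r4, r0, #15 -> r4=0x28
body[6] mov  r4, #0x66 -> r4=0x66
body[7] sub  r0, r2, #50 -> r0=0x6e
epilogue: pop r2=0x52, sp=0xaa
r3 is caller-saved -> body value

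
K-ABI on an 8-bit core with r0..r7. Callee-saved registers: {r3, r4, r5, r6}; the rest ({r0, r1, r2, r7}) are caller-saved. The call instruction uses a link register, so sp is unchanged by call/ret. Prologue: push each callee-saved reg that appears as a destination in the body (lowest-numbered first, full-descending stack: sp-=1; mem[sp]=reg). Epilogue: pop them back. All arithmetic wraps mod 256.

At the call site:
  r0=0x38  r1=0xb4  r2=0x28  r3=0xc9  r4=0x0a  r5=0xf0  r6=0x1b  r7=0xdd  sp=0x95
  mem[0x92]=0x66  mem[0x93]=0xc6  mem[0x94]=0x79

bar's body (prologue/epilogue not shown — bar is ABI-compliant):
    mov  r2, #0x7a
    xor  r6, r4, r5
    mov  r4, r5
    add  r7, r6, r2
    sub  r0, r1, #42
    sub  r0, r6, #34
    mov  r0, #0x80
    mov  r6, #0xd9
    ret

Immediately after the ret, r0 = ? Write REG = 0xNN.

prologue: push r4 → mem[0x94]=0x0a, sp=0x94
prologue: push r6 → mem[0x93]=0x1b, sp=0x93
body[0] mov  r2, #0x7a → r2=0x7a
body[1] xor  r6, r4, r5 → r6=0xfa
body[2] mov  r4, r5 → r4=0xf0
body[3] add  r7, r6, r2 → r7=0x74
body[4] sub  r0, r1, #42 → r0=0x8a
body[5] sub  r0, r6, #34 → r0=0xd8
body[6] mov  r0, #0x80 → r0=0x80
body[7] mov  r6, #0xd9 → r6=0xd9
epilogue: pop r6=0x1b, sp=0x94
epilogue: pop r4=0x0a, sp=0x95
r0 is caller-saved → body value

REG = 0x80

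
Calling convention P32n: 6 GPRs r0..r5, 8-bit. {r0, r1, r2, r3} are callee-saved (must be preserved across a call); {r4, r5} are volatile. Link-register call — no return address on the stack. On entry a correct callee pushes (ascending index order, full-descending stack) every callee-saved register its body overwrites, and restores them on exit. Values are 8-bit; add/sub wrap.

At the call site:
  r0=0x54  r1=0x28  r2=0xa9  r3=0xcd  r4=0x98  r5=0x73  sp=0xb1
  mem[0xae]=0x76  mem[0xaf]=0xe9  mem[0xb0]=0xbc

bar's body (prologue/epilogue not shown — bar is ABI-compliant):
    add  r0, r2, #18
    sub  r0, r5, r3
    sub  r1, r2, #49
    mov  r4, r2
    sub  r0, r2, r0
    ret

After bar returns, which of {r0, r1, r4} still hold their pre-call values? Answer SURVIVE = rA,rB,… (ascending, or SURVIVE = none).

prologue: push r0 → mem[0xb0]=0x54, sp=0xb0
prologue: push r1 → mem[0xaf]=0x28, sp=0xaf
body[0] add  r0, r2, #18 → r0=0xbb
body[1] sub  r0, r5, r3 → r0=0xa6
body[2] sub  r1, r2, #49 → r1=0x78
body[3] mov  r4, r2 → r4=0xa9
body[4] sub  r0, r2, r0 → r0=0x03
epilogue: pop r1=0x28, sp=0xb0
epilogue: pop r0=0x54, sp=0xb1
r0: callee-saved, written=True
r1: callee-saved, written=True
r4: caller-saved, written=True

SURVIVE = r0,r1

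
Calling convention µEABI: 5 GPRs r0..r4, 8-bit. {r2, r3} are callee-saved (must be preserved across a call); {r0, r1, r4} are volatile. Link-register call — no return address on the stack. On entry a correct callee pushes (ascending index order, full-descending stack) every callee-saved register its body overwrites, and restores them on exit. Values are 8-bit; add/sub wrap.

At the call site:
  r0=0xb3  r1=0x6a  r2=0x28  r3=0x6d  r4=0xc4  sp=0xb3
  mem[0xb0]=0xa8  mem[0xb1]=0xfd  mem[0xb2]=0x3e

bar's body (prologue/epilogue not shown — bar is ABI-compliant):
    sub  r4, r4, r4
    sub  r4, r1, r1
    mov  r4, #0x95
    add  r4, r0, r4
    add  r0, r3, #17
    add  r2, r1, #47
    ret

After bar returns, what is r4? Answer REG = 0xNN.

prologue: push r2 → mem[0xb2]=0x28, sp=0xb2
body[0] sub  r4, r4, r4 → r4=0x00
body[1] sub  r4, r1, r1 → r4=0x00
body[2] mov  r4, #0x95 → r4=0x95
body[3] add  r4, r0, r4 → r4=0x48
body[4] add  r0, r3, #17 → r0=0x7e
body[5] add  r2, r1, #47 → r2=0x99
epilogue: pop r2=0x28, sp=0xb3
r4 is caller-saved → body value

REG = 0x48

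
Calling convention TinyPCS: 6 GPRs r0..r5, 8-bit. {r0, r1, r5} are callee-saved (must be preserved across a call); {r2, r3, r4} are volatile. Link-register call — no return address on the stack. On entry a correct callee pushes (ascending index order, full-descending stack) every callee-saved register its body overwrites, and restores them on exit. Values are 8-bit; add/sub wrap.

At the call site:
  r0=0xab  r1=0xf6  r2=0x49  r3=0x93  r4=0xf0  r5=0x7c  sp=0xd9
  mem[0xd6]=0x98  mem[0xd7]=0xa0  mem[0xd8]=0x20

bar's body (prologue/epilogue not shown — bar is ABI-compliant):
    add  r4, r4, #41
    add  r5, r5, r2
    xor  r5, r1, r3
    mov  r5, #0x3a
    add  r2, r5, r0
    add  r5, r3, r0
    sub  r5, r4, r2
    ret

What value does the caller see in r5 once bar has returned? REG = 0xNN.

prologue: push r5 → mem[0xd8]=0x7c, sp=0xd8
body[0] add  r4, r4, #41 → r4=0x19
body[1] add  r5, r5, r2 → r5=0xc5
body[2] xor  r5, r1, r3 → r5=0x65
body[3] mov  r5, #0x3a → r5=0x3a
body[4] add  r2, r5, r0 → r2=0xe5
body[5] add  r5, r3, r0 → r5=0x3e
body[6] sub  r5, r4, r2 → r5=0x34
epilogue: pop r5=0x7c, sp=0xd9
r5 is callee-saved → restored

REG = 0x7c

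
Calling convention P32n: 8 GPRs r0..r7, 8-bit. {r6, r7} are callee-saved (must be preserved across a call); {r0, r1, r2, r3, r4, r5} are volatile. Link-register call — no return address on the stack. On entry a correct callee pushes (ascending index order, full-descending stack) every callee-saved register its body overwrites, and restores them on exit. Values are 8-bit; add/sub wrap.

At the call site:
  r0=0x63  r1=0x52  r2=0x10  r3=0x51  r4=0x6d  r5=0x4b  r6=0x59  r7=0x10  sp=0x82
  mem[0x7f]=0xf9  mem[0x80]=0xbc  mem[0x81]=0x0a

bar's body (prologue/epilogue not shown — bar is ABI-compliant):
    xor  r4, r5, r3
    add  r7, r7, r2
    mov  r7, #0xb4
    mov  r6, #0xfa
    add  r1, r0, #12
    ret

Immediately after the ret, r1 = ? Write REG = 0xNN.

prologue: push r6 → mem[0x81]=0x59, sp=0x81
prologue: push r7 → mem[0x80]=0x10, sp=0x80
body[0] xor  r4, r5, r3 → r4=0x1a
body[1] add  r7, r7, r2 → r7=0x20
body[2] mov  r7, #0xb4 → r7=0xb4
body[3] mov  r6, #0xfa → r6=0xfa
body[4] add  r1, r0, #12 → r1=0x6f
epilogue: pop r7=0x10, sp=0x81
epilogue: pop r6=0x59, sp=0x82
r1 is caller-saved → body value

REG = 0x6f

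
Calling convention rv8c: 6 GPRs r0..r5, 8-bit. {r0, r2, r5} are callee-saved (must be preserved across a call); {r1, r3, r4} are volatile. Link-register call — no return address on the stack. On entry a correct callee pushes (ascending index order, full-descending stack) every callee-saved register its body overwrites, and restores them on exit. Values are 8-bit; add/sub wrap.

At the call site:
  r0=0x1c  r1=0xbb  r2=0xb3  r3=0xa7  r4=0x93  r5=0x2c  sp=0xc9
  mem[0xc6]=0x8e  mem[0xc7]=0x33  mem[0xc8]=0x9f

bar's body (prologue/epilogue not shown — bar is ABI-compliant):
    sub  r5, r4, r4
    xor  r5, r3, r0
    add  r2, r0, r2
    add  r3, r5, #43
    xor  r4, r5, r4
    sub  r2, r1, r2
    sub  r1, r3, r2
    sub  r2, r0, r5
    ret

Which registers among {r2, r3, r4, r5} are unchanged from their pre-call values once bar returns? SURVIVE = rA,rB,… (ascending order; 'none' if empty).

SURVIVE = r2,r5

prologue: push r2 -> mem[0xc8]=0xb3, sp=0xc8
prologue: push r5 -> mem[0xc7]=0x2c, sp=0xc7
body[0] sub  r5, r4, r4 -> r5=0x00
body[1] xor  r5, r3, r0 -> r5=0xbb
body[2] add  r2, r0, r2 -> r2=0xcf
body[3] add  r3, r5, #43 -> r3=0xe6
body[4] xor  r4, r5, r4 -> r4=0x28
body[5] sub  r2, r1, r2 -> r2=0xec
body[6] sub  r1, r3, r2 -> r1=0xfa
body[7] sub  r2, r0, r5 -> r2=0x61
epilogue: pop r5=0x2c, sp=0xc8
epilogue: pop r2=0xb3, sp=0xc9
r2: callee-saved, written=True
r3: caller-saved, written=True
r4: caller-saved, written=True
r5: callee-saved, written=True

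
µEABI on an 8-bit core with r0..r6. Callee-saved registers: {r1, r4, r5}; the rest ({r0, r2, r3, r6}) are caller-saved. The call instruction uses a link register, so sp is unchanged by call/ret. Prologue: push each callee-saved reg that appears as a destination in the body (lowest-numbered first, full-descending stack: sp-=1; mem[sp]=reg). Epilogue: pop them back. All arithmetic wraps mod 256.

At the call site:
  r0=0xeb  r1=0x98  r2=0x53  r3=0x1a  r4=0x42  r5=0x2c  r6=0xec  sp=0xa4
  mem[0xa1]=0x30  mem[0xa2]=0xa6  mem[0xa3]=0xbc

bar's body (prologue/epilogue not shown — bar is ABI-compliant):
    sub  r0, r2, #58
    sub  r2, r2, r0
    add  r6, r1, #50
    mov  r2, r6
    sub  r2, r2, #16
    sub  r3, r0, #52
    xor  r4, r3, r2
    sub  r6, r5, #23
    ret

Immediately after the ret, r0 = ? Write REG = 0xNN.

prologue: push r4 -> mem[0xa3]=0x42, sp=0xa3
body[0] sub  r0, r2, #58 -> r0=0x19
body[1] sub  r2, r2, r0 -> r2=0x3a
body[2] add  r6, r1, #50 -> r6=0xca
body[3] mov  r2, r6 -> r2=0xca
body[4] sub  r2, r2, #16 -> r2=0xba
body[5] sub  r3, r0, #52 -> r3=0xe5
body[6] xor  r4, r3, r2 -> r4=0x5f
body[7] sub  r6, r5, #23 -> r6=0x15
epilogue: pop r4=0x42, sp=0xa4
r0 is caller-saved -> body value

REG = 0x19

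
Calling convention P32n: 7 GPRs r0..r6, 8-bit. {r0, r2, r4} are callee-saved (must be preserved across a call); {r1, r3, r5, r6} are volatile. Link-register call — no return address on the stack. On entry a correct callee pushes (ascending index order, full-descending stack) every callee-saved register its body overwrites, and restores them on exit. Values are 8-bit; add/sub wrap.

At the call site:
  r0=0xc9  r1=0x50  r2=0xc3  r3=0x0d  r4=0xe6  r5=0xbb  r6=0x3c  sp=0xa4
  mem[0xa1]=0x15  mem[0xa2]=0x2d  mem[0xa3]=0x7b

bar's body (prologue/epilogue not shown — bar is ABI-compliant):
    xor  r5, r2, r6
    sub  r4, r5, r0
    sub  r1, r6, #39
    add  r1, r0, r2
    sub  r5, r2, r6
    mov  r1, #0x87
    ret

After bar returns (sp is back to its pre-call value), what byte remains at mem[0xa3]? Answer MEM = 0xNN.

prologue: push r4 -> mem[0xa3]=0xe6, sp=0xa3
body[0] xor  r5, r2, r6 -> r5=0xff
body[1] sub  r4, r5, r0 -> r4=0x36
body[2] sub  r1, r6, #39 -> r1=0x15
body[3] add  r1, r0, r2 -> r1=0x8c
body[4] sub  r5, r2, r6 -> r5=0x87
body[5] mov  r1, #0x87 -> r1=0x87
epilogue: pop r4=0xe6, sp=0xa4
prologue pushed ['r4'] at ['0xa3']

MEM = 0xe6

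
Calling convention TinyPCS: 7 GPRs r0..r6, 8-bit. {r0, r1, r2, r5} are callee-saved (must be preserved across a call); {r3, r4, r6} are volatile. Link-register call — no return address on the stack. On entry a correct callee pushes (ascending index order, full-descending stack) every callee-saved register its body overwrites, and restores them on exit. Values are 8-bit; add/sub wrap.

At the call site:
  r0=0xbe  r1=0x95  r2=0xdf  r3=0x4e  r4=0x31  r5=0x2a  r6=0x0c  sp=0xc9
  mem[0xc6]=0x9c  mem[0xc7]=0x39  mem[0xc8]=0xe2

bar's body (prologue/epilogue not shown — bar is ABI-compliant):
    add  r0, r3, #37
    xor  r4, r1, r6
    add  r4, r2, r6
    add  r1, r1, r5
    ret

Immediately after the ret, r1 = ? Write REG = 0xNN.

REG = 0x95

prologue: push r0 -> mem[0xc8]=0xbe, sp=0xc8
prologue: push r1 -> mem[0xc7]=0x95, sp=0xc7
body[0] add  r0, r3, #37 -> r0=0x73
body[1] xor  r4, r1, r6 -> r4=0x99
body[2] add  r4, r2, r6 -> r4=0xeb
body[3] add  r1, r1, r5 -> r1=0xbf
epilogue: pop r1=0x95, sp=0xc8
epilogue: pop r0=0xbe, sp=0xc9
r1 is callee-saved -> restored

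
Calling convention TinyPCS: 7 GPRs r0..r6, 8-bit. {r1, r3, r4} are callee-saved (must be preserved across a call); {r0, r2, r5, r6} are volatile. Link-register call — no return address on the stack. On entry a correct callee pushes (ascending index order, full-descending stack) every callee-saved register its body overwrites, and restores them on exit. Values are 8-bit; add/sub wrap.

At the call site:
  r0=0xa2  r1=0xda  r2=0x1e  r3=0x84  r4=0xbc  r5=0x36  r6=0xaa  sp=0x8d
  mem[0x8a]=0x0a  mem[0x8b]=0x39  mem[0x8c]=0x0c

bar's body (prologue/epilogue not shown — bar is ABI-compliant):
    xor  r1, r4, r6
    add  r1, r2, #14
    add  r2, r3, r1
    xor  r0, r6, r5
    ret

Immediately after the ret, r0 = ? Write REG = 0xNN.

prologue: push r1 → mem[0x8c]=0xda, sp=0x8c
body[0] xor  r1, r4, r6 → r1=0x16
body[1] add  r1, r2, #14 → r1=0x2c
body[2] add  r2, r3, r1 → r2=0xb0
body[3] xor  r0, r6, r5 → r0=0x9c
epilogue: pop r1=0xda, sp=0x8d
r0 is caller-saved → body value

REG = 0x9c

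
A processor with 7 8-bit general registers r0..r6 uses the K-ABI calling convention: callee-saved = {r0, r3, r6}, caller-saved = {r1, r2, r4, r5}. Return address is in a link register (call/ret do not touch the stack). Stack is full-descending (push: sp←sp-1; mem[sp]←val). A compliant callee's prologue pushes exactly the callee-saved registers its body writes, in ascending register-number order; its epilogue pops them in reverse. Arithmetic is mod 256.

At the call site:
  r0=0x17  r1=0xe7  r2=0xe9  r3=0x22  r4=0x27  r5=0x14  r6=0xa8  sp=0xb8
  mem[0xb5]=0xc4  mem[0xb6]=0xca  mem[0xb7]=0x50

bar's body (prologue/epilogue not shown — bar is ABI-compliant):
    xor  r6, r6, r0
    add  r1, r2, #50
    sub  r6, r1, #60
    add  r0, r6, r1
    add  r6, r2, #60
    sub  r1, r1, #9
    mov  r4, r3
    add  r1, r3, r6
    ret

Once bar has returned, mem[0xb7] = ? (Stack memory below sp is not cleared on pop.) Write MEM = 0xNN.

prologue: push r0 -> mem[0xb7]=0x17, sp=0xb7
prologue: push r6 -> mem[0xb6]=0xa8, sp=0xb6
body[0] xor  r6, r6, r0 -> r6=0xbf
body[1] add  r1, r2, #50 -> r1=0x1b
body[2] sub  r6, r1, #60 -> r6=0xdf
body[3] add  r0, r6, r1 -> r0=0xfa
body[4] add  r6, r2, #60 -> r6=0x25
body[5] sub  r1, r1, #9 -> r1=0x12
body[6] mov  r4, r3 -> r4=0x22
body[7] add  r1, r3, r6 -> r1=0x47
epilogue: pop r6=0xa8, sp=0xb7
epilogue: pop r0=0x17, sp=0xb8
prologue pushed ['r0', 'r6'] at ['0xb7', '0xb6']

MEM = 0x17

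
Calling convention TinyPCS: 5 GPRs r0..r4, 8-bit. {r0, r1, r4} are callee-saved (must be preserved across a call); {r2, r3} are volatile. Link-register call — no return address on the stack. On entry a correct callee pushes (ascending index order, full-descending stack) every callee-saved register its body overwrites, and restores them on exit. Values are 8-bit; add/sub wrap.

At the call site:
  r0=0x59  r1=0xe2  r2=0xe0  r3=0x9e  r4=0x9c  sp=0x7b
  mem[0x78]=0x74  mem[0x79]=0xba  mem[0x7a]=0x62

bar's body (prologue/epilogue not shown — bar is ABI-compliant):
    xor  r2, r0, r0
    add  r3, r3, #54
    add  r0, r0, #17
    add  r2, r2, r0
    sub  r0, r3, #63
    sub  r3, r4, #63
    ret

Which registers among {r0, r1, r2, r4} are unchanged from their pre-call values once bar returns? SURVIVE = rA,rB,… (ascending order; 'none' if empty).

SURVIVE = r0,r1,r4

prologue: push r0 → mem[0x7a]=0x59, sp=0x7a
body[0] xor  r2, r0, r0 → r2=0x00
body[1] add  r3, r3, #54 → r3=0xd4
body[2] add  r0, r0, #17 → r0=0x6a
body[3] add  r2, r2, r0 → r2=0x6a
body[4] sub  r0, r3, #63 → r0=0x95
body[5] sub  r3, r4, #63 → r3=0x5d
epilogue: pop r0=0x59, sp=0x7b
r0: callee-saved, written=True
r1: callee-saved, written=False
r2: caller-saved, written=True
r4: callee-saved, written=False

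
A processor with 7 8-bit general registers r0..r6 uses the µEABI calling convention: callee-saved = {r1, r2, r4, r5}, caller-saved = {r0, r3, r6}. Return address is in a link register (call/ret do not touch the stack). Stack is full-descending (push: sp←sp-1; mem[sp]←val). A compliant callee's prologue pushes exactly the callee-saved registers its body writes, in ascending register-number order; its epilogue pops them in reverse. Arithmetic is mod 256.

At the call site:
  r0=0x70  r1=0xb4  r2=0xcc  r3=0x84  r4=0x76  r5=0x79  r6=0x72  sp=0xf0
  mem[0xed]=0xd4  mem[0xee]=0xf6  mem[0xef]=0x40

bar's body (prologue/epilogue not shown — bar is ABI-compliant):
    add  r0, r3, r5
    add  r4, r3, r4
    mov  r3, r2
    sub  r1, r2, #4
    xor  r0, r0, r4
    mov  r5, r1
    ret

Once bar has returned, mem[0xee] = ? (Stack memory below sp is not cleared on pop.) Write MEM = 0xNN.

MEM = 0x76

prologue: push r1 -> mem[0xef]=0xb4, sp=0xef
prologue: push r4 -> mem[0xee]=0x76, sp=0xee
prologue: push r5 -> mem[0xed]=0x79, sp=0xed
body[0] add  r0, r3, r5 -> r0=0xfd
body[1] add  r4, r3, r4 -> r4=0xfa
body[2] mov  r3, r2 -> r3=0xcc
body[3] sub  r1, r2, #4 -> r1=0xc8
body[4] xor  r0, r0, r4 -> r0=0x07
body[5] mov  r5, r1 -> r5=0xc8
epilogue: pop r5=0x79, sp=0xee
epilogue: pop r4=0x76, sp=0xef
epilogue: pop r1=0xb4, sp=0xf0
prologue pushed ['r1', 'r4', 'r5'] at ['0xef', '0xee', '0xed']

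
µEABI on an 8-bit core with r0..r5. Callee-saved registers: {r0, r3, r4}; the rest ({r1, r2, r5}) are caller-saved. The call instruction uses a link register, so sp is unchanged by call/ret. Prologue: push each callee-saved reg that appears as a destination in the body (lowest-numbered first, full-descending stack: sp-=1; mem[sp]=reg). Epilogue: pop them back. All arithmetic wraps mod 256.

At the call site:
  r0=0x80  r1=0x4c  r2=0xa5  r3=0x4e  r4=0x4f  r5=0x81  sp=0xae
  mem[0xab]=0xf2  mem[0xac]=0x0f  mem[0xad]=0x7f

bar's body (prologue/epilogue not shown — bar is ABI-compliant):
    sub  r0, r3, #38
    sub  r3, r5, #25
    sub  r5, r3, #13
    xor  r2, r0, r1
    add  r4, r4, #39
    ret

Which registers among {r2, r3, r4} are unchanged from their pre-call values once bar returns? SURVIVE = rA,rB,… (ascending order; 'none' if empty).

prologue: push r0 -> mem[0xad]=0x80, sp=0xad
prologue: push r3 -> mem[0xac]=0x4e, sp=0xac
prologue: push r4 -> mem[0xab]=0x4f, sp=0xab
body[0] sub  r0, r3, #38 -> r0=0x28
body[1] sub  r3, r5, #25 -> r3=0x68
body[2] sub  r5, r3, #13 -> r5=0x5b
body[3] xor  r2, r0, r1 -> r2=0x64
body[4] add  r4, r4, #39 -> r4=0x76
epilogue: pop r4=0x4f, sp=0xac
epilogue: pop r3=0x4e, sp=0xad
epilogue: pop r0=0x80, sp=0xae
r2: caller-saved, written=True
r3: callee-saved, written=True
r4: callee-saved, written=True

SURVIVE = r3,r4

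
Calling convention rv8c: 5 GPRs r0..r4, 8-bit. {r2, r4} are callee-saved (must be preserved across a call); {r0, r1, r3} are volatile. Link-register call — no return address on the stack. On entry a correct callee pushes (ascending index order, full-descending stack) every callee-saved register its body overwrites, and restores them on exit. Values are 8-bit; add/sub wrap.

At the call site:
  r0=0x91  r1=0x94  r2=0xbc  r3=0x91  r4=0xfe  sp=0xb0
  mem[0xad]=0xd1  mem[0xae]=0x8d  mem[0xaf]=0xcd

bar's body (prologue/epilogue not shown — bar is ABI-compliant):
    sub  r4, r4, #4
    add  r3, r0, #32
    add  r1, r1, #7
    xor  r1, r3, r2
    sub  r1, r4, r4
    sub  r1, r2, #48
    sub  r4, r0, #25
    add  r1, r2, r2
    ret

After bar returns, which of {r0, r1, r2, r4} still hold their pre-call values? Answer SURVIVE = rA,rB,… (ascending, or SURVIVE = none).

SURVIVE = r0,r2,r4

prologue: push r4 → mem[0xaf]=0xfe, sp=0xaf
body[0] sub  r4, r4, #4 → r4=0xfa
body[1] add  r3, r0, #32 → r3=0xb1
body[2] add  r1, r1, #7 → r1=0x9b
body[3] xor  r1, r3, r2 → r1=0x0d
body[4] sub  r1, r4, r4 → r1=0x00
body[5] sub  r1, r2, #48 → r1=0x8c
body[6] sub  r4, r0, #25 → r4=0x78
body[7] add  r1, r2, r2 → r1=0x78
epilogue: pop r4=0xfe, sp=0xb0
r0: caller-saved, written=False
r1: caller-saved, written=True
r2: callee-saved, written=False
r4: callee-saved, written=True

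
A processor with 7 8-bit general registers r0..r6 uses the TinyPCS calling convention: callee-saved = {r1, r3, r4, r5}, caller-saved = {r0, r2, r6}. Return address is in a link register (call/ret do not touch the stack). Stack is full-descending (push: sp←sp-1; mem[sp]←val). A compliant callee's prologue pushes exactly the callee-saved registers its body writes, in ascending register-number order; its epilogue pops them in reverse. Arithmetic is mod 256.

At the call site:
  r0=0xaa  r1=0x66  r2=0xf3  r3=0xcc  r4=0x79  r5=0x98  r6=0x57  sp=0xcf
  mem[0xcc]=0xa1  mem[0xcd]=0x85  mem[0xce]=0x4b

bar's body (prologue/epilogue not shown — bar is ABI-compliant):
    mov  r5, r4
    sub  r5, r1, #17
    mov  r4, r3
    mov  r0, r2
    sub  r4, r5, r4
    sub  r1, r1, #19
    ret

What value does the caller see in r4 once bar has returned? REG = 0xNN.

REG = 0x79

prologue: push r1 → mem[0xce]=0x66, sp=0xce
prologue: push r4 → mem[0xcd]=0x79, sp=0xcd
prologue: push r5 → mem[0xcc]=0x98, sp=0xcc
body[0] mov  r5, r4 → r5=0x79
body[1] sub  r5, r1, #17 → r5=0x55
body[2] mov  r4, r3 → r4=0xcc
body[3] mov  r0, r2 → r0=0xf3
body[4] sub  r4, r5, r4 → r4=0x89
body[5] sub  r1, r1, #19 → r1=0x53
epilogue: pop r5=0x98, sp=0xcd
epilogue: pop r4=0x79, sp=0xce
epilogue: pop r1=0x66, sp=0xcf
r4 is callee-saved → restored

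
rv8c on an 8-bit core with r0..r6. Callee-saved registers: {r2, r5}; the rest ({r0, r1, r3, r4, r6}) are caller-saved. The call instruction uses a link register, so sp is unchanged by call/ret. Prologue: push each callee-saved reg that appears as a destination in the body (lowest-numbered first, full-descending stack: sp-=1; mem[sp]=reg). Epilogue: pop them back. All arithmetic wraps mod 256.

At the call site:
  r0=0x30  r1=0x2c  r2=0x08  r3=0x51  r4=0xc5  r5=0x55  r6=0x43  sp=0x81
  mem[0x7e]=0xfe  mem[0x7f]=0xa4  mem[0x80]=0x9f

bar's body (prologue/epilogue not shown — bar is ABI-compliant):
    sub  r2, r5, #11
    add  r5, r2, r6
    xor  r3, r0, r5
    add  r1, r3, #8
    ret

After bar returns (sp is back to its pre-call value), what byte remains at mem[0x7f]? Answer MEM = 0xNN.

prologue: push r2 -> mem[0x80]=0x08, sp=0x80
prologue: push r5 -> mem[0x7f]=0x55, sp=0x7f
body[0] sub  r2, r5, #11 -> r2=0x4a
body[1] add  r5, r2, r6 -> r5=0x8d
body[2] xor  r3, r0, r5 -> r3=0xbd
body[3] add  r1, r3, #8 -> r1=0xc5
epilogue: pop r5=0x55, sp=0x80
epilogue: pop r2=0x08, sp=0x81
prologue pushed ['r2', 'r5'] at ['0x80', '0x7f']

MEM = 0x55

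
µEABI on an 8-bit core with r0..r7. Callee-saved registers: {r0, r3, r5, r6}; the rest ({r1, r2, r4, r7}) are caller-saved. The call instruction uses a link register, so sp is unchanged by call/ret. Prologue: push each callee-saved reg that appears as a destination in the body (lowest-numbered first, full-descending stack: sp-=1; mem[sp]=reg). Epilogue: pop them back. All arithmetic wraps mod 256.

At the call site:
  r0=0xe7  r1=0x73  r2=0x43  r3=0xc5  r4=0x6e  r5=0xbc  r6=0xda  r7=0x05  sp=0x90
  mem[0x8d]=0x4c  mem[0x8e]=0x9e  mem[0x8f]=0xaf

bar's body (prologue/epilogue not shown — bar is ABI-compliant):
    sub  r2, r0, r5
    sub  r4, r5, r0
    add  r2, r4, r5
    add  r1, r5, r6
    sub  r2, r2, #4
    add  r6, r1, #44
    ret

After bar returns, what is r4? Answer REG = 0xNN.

prologue: push r6 -> mem[0x8f]=0xda, sp=0x8f
body[0] sub  r2, r0, r5 -> r2=0x2b
body[1] sub  r4, r5, r0 -> r4=0xd5
body[2] add  r2, r4, r5 -> r2=0x91
body[3] add  r1, r5, r6 -> r1=0x96
body[4] sub  r2, r2, #4 -> r2=0x8d
body[5] add  r6, r1, #44 -> r6=0xc2
epilogue: pop r6=0xda, sp=0x90
r4 is caller-saved -> body value

REG = 0xd5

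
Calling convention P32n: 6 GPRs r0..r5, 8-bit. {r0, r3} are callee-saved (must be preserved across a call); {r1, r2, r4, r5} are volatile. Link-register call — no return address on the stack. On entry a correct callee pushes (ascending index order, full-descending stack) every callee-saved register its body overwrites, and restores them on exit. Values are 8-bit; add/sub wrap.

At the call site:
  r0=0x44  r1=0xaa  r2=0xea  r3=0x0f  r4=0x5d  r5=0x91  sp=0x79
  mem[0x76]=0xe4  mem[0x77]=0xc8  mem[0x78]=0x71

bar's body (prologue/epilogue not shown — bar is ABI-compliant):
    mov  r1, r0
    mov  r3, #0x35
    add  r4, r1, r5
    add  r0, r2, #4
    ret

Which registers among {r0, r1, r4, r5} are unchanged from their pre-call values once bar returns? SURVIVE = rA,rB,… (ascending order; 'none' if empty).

SURVIVE = r0,r5

prologue: push r0 → mem[0x78]=0x44, sp=0x78
prologue: push r3 → mem[0x77]=0x0f, sp=0x77
body[0] mov  r1, r0 → r1=0x44
body[1] mov  r3, #0x35 → r3=0x35
body[2] add  r4, r1, r5 → r4=0xd5
body[3] add  r0, r2, #4 → r0=0xee
epilogue: pop r3=0x0f, sp=0x78
epilogue: pop r0=0x44, sp=0x79
r0: callee-saved, written=True
r1: caller-saved, written=True
r4: caller-saved, written=True
r5: caller-saved, written=False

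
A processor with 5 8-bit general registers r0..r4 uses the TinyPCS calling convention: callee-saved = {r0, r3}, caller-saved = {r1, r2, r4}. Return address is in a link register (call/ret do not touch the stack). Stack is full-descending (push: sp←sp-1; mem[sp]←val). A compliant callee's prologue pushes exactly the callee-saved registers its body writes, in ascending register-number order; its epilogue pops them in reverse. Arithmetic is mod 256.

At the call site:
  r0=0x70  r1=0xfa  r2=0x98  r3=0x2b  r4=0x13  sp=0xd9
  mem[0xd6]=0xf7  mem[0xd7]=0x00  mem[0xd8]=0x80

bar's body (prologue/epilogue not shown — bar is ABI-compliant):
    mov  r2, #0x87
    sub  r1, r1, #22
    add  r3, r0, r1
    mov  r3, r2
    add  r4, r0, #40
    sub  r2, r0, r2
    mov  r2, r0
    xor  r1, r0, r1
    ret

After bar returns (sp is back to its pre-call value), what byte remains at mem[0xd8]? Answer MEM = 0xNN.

prologue: push r3 → mem[0xd8]=0x2b, sp=0xd8
body[0] mov  r2, #0x87 → r2=0x87
body[1] sub  r1, r1, #22 → r1=0xe4
body[2] add  r3, r0, r1 → r3=0x54
body[3] mov  r3, r2 → r3=0x87
body[4] add  r4, r0, #40 → r4=0x98
body[5] sub  r2, r0, r2 → r2=0xe9
body[6] mov  r2, r0 → r2=0x70
body[7] xor  r1, r0, r1 → r1=0x94
epilogue: pop r3=0x2b, sp=0xd9
prologue pushed ['r3'] at ['0xd8']

MEM = 0x2b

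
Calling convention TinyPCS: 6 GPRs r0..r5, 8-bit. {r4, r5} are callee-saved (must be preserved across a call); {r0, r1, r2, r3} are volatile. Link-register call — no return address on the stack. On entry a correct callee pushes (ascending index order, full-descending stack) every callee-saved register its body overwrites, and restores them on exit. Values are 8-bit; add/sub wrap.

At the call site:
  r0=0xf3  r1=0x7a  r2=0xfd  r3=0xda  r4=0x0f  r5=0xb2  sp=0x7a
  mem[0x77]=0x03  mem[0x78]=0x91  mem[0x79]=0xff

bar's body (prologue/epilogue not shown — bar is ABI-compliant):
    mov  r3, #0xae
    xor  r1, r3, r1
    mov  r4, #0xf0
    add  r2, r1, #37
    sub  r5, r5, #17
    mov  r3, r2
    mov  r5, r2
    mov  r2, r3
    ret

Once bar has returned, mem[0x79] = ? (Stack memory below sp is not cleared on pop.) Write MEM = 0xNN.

prologue: push r4 -> mem[0x79]=0x0f, sp=0x79
prologue: push r5 -> mem[0x78]=0xb2, sp=0x78
body[0] mov  r3, #0xae -> r3=0xae
body[1] xor  r1, r3, r1 -> r1=0xd4
body[2] mov  r4, #0xf0 -> r4=0xf0
body[3] add  r2, r1, #37 -> r2=0xf9
body[4] sub  r5, r5, #17 -> r5=0xa1
body[5] mov  r3, r2 -> r3=0xf9
body[6] mov  r5, r2 -> r5=0xf9
body[7] mov  r2, r3 -> r2=0xf9
epilogue: pop r5=0xb2, sp=0x79
epilogue: pop r4=0x0f, sp=0x7a
prologue pushed ['r4', 'r5'] at ['0x79', '0x78']

MEM = 0x0f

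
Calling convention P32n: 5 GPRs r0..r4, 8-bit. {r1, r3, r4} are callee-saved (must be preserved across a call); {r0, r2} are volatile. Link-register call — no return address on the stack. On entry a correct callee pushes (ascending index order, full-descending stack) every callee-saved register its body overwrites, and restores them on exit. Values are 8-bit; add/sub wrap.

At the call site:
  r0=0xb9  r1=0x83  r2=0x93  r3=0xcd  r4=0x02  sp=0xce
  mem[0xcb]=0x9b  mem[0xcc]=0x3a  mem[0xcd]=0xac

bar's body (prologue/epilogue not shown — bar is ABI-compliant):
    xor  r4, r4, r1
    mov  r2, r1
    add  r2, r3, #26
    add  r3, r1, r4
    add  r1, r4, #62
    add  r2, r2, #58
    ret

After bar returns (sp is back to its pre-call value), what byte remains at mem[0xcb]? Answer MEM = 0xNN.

MEM = 0x02

prologue: push r1 -> mem[0xcd]=0x83, sp=0xcd
prologue: push r3 -> mem[0xcc]=0xcd, sp=0xcc
prologue: push r4 -> mem[0xcb]=0x02, sp=0xcb
body[0] xor  r4, r4, r1 -> r4=0x81
body[1] mov  r2, r1 -> r2=0x83
body[2] add  r2, r3, #26 -> r2=0xe7
body[3] add  r3, r1, r4 -> r3=0x04
body[4] add  r1, r4, #62 -> r1=0xbf
body[5] add  r2, r2, #58 -> r2=0x21
epilogue: pop r4=0x02, sp=0xcc
epilogue: pop r3=0xcd, sp=0xcd
epilogue: pop r1=0x83, sp=0xce
prologue pushed ['r1', 'r3', 'r4'] at ['0xcd', '0xcc', '0xcb']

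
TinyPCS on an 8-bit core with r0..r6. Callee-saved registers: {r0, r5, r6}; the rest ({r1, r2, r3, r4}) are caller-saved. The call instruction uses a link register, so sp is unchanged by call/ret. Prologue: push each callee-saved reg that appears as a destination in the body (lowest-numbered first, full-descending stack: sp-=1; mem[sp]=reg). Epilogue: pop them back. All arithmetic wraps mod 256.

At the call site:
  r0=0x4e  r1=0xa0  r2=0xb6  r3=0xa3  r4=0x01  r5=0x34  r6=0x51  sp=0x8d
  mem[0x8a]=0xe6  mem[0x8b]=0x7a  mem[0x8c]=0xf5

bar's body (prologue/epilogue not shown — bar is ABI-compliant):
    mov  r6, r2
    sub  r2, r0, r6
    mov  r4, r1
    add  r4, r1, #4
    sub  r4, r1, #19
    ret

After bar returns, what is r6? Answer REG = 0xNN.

prologue: push r6 → mem[0x8c]=0x51, sp=0x8c
body[0] mov  r6, r2 → r6=0xb6
body[1] sub  r2, r0, r6 → r2=0x98
body[2] mov  r4, r1 → r4=0xa0
body[3] add  r4, r1, #4 → r4=0xa4
body[4] sub  r4, r1, #19 → r4=0x8d
epilogue: pop r6=0x51, sp=0x8d
r6 is callee-saved → restored

REG = 0x51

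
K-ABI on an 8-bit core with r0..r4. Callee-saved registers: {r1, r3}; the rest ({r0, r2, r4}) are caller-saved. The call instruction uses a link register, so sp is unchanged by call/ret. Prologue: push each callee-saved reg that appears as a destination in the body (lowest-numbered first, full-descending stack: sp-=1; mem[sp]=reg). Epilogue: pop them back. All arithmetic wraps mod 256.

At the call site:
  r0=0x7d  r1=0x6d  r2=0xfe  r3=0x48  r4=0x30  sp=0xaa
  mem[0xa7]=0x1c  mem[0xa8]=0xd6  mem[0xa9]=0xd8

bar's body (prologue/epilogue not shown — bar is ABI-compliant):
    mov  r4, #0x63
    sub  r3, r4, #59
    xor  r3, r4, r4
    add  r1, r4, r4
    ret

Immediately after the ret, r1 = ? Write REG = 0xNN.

REG = 0x6d

prologue: push r1 -> mem[0xa9]=0x6d, sp=0xa9
prologue: push r3 -> mem[0xa8]=0x48, sp=0xa8
body[0] mov  r4, #0x63 -> r4=0x63
body[1] sub  r3, r4, #59 -> r3=0x28
body[2] xor  r3, r4, r4 -> r3=0x00
body[3] add  r1, r4, r4 -> r1=0xc6
epilogue: pop r3=0x48, sp=0xa9
epilogue: pop r1=0x6d, sp=0xaa
r1 is callee-saved -> restored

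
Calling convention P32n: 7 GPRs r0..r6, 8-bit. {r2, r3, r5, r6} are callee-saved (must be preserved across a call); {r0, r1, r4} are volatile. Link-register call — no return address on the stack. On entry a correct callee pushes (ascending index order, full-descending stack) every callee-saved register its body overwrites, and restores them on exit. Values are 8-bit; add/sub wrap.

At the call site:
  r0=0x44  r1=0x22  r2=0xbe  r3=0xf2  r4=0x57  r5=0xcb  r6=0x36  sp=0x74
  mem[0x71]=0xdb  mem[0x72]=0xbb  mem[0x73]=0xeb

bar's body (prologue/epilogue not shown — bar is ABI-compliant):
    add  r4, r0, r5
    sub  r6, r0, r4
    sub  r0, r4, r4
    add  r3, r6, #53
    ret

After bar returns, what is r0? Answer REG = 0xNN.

prologue: push r3 → mem[0x73]=0xf2, sp=0x73
prologue: push r6 → mem[0x72]=0x36, sp=0x72
body[0] add  r4, r0, r5 → r4=0x0f
body[1] sub  r6, r0, r4 → r6=0x35
body[2] sub  r0, r4, r4 → r0=0x00
body[3] add  r3, r6, #53 → r3=0x6a
epilogue: pop r6=0x36, sp=0x73
epilogue: pop r3=0xf2, sp=0x74
r0 is caller-saved → body value

REG = 0x00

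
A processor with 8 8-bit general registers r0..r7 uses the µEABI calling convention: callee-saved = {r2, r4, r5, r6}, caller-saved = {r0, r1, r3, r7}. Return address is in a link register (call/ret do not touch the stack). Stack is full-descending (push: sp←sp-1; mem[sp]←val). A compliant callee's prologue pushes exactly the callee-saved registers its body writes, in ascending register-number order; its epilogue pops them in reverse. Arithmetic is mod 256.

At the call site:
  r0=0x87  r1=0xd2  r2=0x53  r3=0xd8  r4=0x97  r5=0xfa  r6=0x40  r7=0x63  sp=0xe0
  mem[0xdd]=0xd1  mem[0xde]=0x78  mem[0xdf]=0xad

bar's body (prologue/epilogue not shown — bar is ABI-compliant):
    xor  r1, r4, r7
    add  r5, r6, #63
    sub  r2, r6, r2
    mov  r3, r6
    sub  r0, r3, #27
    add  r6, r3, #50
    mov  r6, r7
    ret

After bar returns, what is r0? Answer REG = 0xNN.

REG = 0x25

prologue: push r2 → mem[0xdf]=0x53, sp=0xdf
prologue: push r5 → mem[0xde]=0xfa, sp=0xde
prologue: push r6 → mem[0xdd]=0x40, sp=0xdd
body[0] xor  r1, r4, r7 → r1=0xf4
body[1] add  r5, r6, #63 → r5=0x7f
body[2] sub  r2, r6, r2 → r2=0xed
body[3] mov  r3, r6 → r3=0x40
body[4] sub  r0, r3, #27 → r0=0x25
body[5] add  r6, r3, #50 → r6=0x72
body[6] mov  r6, r7 → r6=0x63
epilogue: pop r6=0x40, sp=0xde
epilogue: pop r5=0xfa, sp=0xdf
epilogue: pop r2=0x53, sp=0xe0
r0 is caller-saved → body value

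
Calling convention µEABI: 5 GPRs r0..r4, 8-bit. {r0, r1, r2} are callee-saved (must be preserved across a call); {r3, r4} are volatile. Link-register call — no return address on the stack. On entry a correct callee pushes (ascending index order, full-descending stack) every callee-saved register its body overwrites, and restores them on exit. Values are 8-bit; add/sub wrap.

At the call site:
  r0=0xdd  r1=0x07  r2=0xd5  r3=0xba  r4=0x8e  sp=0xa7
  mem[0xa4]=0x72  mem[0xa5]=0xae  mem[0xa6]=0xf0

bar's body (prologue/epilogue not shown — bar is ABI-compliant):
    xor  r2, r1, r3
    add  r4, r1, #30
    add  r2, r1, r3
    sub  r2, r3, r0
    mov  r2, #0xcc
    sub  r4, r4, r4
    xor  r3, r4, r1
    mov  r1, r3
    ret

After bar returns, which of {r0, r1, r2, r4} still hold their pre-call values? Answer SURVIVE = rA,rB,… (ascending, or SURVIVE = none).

SURVIVE = r0,r1,r2

prologue: push r1 → mem[0xa6]=0x07, sp=0xa6
prologue: push r2 → mem[0xa5]=0xd5, sp=0xa5
body[0] xor  r2, r1, r3 → r2=0xbd
body[1] add  r4, r1, #30 → r4=0x25
body[2] add  r2, r1, r3 → r2=0xc1
body[3] sub  r2, r3, r0 → r2=0xdd
body[4] mov  r2, #0xcc → r2=0xcc
body[5] sub  r4, r4, r4 → r4=0x00
body[6] xor  r3, r4, r1 → r3=0x07
body[7] mov  r1, r3 → r1=0x07
epilogue: pop r2=0xd5, sp=0xa6
epilogue: pop r1=0x07, sp=0xa7
r0: callee-saved, written=False
r1: callee-saved, written=True
r2: callee-saved, written=True
r4: caller-saved, written=True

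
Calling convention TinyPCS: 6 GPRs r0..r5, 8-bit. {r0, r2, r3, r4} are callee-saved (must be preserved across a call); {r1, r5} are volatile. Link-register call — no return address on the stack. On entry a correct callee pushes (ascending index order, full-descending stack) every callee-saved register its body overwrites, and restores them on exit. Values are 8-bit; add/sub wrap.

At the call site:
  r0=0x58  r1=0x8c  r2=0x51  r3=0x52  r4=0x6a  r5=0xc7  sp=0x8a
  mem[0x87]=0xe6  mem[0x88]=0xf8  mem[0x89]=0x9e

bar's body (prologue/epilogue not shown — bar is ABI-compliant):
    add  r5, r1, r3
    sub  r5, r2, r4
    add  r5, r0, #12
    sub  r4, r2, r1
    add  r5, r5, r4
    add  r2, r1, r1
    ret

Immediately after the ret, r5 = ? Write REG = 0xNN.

prologue: push r2 -> mem[0x89]=0x51, sp=0x89
prologue: push r4 -> mem[0x88]=0x6a, sp=0x88
body[0] add  r5, r1, r3 -> r5=0xde
body[1] sub  r5, r2, r4 -> r5=0xe7
body[2] add  r5, r0, #12 -> r5=0x64
body[3] sub  r4, r2, r1 -> r4=0xc5
body[4] add  r5, r5, r4 -> r5=0x29
body[5] add  r2, r1, r1 -> r2=0x18
epilogue: pop r4=0x6a, sp=0x89
epilogue: pop r2=0x51, sp=0x8a
r5 is caller-saved -> body value

REG = 0x29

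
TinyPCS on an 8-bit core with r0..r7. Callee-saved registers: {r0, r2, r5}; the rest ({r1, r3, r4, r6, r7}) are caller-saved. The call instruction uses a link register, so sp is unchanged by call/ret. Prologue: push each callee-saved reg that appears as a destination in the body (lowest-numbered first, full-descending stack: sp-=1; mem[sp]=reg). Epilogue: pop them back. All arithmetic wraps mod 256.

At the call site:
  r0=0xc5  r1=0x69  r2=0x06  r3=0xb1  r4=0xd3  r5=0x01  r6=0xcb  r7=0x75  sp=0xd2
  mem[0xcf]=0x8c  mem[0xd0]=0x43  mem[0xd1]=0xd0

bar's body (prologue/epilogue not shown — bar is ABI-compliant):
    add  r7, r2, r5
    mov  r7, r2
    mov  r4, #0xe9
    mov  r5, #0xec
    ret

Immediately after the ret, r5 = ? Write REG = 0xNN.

REG = 0x01

prologue: push r5 → mem[0xd1]=0x01, sp=0xd1
body[0] add  r7, r2, r5 → r7=0x07
body[1] mov  r7, r2 → r7=0x06
body[2] mov  r4, #0xe9 → r4=0xe9
body[3] mov  r5, #0xec → r5=0xec
epilogue: pop r5=0x01, sp=0xd2
r5 is callee-saved → restored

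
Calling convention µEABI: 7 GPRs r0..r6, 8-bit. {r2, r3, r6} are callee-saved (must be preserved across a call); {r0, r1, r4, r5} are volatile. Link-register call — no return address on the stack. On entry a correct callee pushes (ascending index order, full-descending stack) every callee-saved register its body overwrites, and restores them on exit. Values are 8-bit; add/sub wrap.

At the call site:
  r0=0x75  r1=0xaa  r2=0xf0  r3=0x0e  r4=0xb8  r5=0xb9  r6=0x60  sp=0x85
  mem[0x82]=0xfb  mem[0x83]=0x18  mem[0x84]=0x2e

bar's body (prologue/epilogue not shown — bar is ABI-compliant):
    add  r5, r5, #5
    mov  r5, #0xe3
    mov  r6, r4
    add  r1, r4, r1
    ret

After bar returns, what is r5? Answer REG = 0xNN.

REG = 0xe3

prologue: push r6 -> mem[0x84]=0x60, sp=0x84
body[0] add  r5, r5, #5 -> r5=0xbe
body[1] mov  r5, #0xe3 -> r5=0xe3
body[2] mov  r6, r4 -> r6=0xb8
body[3] add  r1, r4, r1 -> r1=0x62
epilogue: pop r6=0x60, sp=0x85
r5 is caller-saved -> body value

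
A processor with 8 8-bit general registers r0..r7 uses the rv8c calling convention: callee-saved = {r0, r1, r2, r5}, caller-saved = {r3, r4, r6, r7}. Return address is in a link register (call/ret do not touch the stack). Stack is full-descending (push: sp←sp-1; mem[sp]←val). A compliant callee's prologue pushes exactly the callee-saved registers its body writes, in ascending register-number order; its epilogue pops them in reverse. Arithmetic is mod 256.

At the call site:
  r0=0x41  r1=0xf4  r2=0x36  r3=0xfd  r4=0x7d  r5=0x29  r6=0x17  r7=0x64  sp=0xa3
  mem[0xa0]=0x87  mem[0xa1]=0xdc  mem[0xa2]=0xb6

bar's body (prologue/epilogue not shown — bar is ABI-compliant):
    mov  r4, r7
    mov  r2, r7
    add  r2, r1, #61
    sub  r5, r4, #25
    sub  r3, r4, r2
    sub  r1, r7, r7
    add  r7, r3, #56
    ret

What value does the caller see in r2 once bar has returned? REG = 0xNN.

REG = 0x36

prologue: push r1 -> mem[0xa2]=0xf4, sp=0xa2
prologue: push r2 -> mem[0xa1]=0x36, sp=0xa1
prologue: push r5 -> mem[0xa0]=0x29, sp=0xa0
body[0] mov  r4, r7 -> r4=0x64
body[1] mov  r2, r7 -> r2=0x64
body[2] add  r2, r1, #61 -> r2=0x31
body[3] sub  r5, r4, #25 -> r5=0x4b
body[4] sub  r3, r4, r2 -> r3=0x33
body[5] sub  r1, r7, r7 -> r1=0x00
body[6] add  r7, r3, #56 -> r7=0x6b
epilogue: pop r5=0x29, sp=0xa1
epilogue: pop r2=0x36, sp=0xa2
epilogue: pop r1=0xf4, sp=0xa3
r2 is callee-saved -> restored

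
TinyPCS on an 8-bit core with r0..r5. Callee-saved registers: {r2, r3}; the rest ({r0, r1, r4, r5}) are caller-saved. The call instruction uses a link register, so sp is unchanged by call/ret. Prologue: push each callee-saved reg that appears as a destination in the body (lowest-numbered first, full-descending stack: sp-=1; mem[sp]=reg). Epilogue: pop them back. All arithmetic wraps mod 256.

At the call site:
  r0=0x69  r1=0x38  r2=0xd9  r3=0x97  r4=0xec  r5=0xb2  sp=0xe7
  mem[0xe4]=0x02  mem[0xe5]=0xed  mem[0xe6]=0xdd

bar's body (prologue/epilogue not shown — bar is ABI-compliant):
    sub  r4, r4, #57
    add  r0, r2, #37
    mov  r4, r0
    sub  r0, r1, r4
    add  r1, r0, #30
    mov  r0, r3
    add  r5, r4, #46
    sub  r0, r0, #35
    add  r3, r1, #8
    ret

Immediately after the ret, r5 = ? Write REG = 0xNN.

prologue: push r3 -> mem[0xe6]=0x97, sp=0xe6
body[0] sub  r4, r4, #57 -> r4=0xb3
body[1] add  r0, r2, #37 -> r0=0xfe
body[2] mov  r4, r0 -> r4=0xfe
body[3] sub  r0, r1, r4 -> r0=0x3a
body[4] add  r1, r0, #30 -> r1=0x58
body[5] mov  r0, r3 -> r0=0x97
body[6] add  r5, r4, #46 -> r5=0x2c
body[7] sub  r0, r0, #35 -> r0=0x74
body[8] add  r3, r1, #8 -> r3=0x60
epilogue: pop r3=0x97, sp=0xe7
r5 is caller-saved -> body value

REG = 0x2c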